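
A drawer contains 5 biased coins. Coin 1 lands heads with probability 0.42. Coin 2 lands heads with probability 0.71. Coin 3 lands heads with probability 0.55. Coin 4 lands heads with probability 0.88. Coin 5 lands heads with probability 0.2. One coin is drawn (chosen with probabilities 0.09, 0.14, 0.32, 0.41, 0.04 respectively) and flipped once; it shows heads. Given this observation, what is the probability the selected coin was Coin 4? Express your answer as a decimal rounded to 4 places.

Posterior probability ≈ 0.5290

P(heads|C1) = 0.42; P(heads|C2) = 0.71; P(heads|C3) = 0.55; P(heads|C4) = 0.88; P(heads|C5) = 0.2.
Prior × likelihood for each source: 0.09·0.42=0.03780, 0.14·0.71=0.09940, 0.32·0.55=0.1760, 0.41·0.88=0.3608, 0.04·0.2=0.008000. Summing gives P(heads) = 0.68200.
P(Coin 4 | heads) = 0.3608 / 0.68200 = 0.5290.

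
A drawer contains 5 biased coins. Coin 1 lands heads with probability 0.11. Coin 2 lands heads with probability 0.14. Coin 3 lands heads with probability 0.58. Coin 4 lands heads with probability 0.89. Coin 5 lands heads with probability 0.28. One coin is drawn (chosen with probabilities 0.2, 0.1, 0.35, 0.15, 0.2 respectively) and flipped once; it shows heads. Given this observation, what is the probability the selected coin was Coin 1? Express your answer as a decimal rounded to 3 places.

Tabulate prior·likelihood by source: [1] prior 0.2, lik 0.11, product 0.02200; [2] prior 0.1, lik 0.14, product 0.01400; [3] prior 0.35, lik 0.58, product 0.2030; [4] prior 0.15, lik 0.89, product 0.1335; [5] prior 0.2, lik 0.28, product 0.05600.
Normalizing constant = 0.42850; the posterior for Coin 1 is its product over the sum, 0.02200/0.42850 = 0.051.

Posterior probability ≈ 0.051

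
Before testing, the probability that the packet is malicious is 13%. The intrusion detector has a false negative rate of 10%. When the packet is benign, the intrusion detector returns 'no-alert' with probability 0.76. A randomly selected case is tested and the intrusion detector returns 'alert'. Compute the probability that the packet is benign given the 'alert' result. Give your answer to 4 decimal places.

Let H be the event that the packet is malicious. P(H) = 0.13, so P(¬H) = 0.87. With E the 'alert' result, P(E|H) = 0.9 and P(E|¬H) = 0.24.
P(E) = 0.9·0.13 + 0.24·0.87 = 0.11700 + 0.20880 = 0.32580.
By Bayes' theorem, P(H|E) = 0.11700 / 0.32580 = 0.3591. Hence P(¬H|E) = 1 − 0.3591 = 0.6409.

P(¬H | E) ≈ 0.6409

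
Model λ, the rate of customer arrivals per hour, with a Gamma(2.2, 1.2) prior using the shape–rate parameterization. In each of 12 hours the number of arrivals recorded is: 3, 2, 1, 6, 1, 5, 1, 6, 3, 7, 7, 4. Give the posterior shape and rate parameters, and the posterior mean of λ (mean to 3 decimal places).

The Poisson likelihood adds the total count to the shape and the number of exposure periods to the rate. Here ∑xᵢ = 46 and n = 12, so shape 2.2→48.2 and rate 1.2→13.2.
Posterior mean = shape/rate = 48.2/13.2 = 3.652.

Posterior: Gamma(shape=48.2, rate=13.2); mean ≈ 3.652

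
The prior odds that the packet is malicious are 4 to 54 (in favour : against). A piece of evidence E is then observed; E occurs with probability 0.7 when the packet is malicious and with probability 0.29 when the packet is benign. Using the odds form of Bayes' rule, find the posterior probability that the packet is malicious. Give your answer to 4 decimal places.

Prior odds = 4/54 = 0.074074.
Likelihood ratio for E = 0.7/0.29 = 2.4138.
Posterior odds = prior odds × LR = 0.17880.
Posterior probability = odds/(1+odds) = 0.17880/1.1788 = 0.1517.

Posterior probability ≈ 0.1517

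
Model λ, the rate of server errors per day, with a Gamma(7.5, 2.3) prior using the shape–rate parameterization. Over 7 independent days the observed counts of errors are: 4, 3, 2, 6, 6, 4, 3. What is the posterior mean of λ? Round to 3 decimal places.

The Poisson likelihood adds the total count to the shape and the number of exposure periods to the rate. Here ∑xᵢ = 28 and n = 7, so shape 7.5→35.5 and rate 2.3→9.3.
E[λ | data] = 35.5/9.3 = 3.817.

Posterior mean ≈ 3.817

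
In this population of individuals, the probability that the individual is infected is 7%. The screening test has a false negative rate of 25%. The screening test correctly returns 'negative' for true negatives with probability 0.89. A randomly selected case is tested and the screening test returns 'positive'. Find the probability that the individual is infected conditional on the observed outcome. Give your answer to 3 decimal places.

Let H be the event that the individual is infected. P(H) = 0.07, so P(¬H) = 0.93. With E the 'positive' result, P(E|H) = 0.75 and P(E|¬H) = 0.11.
P(E) = 0.75·0.07 + 0.11·0.93 = 0.052500 + 0.10230 = 0.15480.
By Bayes' theorem, P(H|E) = 0.052500 / 0.15480 = 0.339.

P(H | E) ≈ 0.339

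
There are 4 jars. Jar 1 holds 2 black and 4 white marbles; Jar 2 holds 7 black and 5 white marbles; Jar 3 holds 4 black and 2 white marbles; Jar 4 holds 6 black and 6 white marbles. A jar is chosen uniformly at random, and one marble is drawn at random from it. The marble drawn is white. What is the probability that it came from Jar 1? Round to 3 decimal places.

Posterior probability ≈ 0.348

P(white|Jar 1) = 0.6667; P(white|Jar 2) = 0.4167; P(white|Jar 3) = 0.3333; P(white|Jar 4) = 0.5.
Prior × likelihood for each source: 0.25·0.6667=0.1667, 0.25·0.4167=0.1042, 0.25·0.3333=0.08333, 0.25·0.5=0.1250. Summing gives P(white) = 0.47917.
P(Jar 1 | white) = 0.1667 / 0.47917 = 0.348.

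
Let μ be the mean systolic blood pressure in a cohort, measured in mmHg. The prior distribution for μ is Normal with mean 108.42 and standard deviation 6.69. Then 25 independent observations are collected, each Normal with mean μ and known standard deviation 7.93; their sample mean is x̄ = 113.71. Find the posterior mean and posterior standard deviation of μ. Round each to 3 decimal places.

Posterior mean ≈ 113.429; posterior SD ≈ 1.543

Prior precision 1/τ₀² = 1/6.69² = 0.0223433; data precision n/σ² = 25/7.93² = 0.397552.
Posterior precision = 0.0223433 + 0.397552 = 0.419895, giving posterior SD = 1/√0.419895 = 1.543.
Posterior mean = (0.0223433·108.42 + 0.397552·113.71) / 0.419895 = 113.429.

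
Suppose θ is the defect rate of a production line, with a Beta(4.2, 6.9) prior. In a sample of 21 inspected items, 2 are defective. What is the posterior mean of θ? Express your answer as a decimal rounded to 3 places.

The binomial likelihood is conjugate to the Beta prior: with 2 successes and 19 failures, the posterior is Beta(4.2+2, 6.9+19) = Beta(6.2, 25.9).
E[θ | data] = 6.2/(6.2+25.9) = 0.193.

Posterior mean ≈ 0.193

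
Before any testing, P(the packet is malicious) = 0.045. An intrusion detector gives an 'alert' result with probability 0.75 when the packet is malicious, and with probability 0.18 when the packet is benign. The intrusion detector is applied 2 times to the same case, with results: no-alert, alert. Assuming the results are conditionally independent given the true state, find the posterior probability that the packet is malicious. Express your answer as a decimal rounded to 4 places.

Let H be the event that the packet is malicious; start with P(H) = 0.045. P('alert'|H) = 0.75, P('alert'|¬H) = 0.18.
Update on result 1 ('no-alert'): P(H) ← 0.25·0.0450 / (0.25·0.0450 + 0.82·0.9550) = 0.011250/0.79435 = 0.0142.
Update on result 2 ('alert'): P(H) ← 0.75·0.0142 / (0.75·0.0142 + 0.18·0.9858) = 0.010622/0.18807 = 0.0565.

Posterior P(H) ≈ 0.0565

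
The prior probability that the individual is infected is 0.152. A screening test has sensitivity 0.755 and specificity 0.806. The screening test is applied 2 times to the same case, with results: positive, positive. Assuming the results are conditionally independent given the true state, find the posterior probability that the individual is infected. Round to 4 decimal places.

Posterior P(H) ≈ 0.7308

With H the event that the individual is infected, the joint likelihood of the observed sequence is P(data|H) = 0.755·0.755 = 0.57003 and P(data|¬H) = 0.194·0.194 = 0.037636.
Bayes: P(H|data) = 0.152·0.57003 / (0.152·0.57003 + 0.848·0.037636) = 0.086644/0.11856 = 0.7308.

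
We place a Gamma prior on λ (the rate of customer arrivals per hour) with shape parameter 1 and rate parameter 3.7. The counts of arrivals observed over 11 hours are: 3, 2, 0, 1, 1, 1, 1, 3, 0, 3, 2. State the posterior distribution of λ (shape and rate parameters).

Total count ∑xᵢ = 17 over n = 11 hours.
Gamma is conjugate to the Poisson likelihood: posterior is Gamma(shape = 1+17 = 18, rate = 3.7+11 = 14.7).

Posterior: Gamma(shape=18, rate=14.7)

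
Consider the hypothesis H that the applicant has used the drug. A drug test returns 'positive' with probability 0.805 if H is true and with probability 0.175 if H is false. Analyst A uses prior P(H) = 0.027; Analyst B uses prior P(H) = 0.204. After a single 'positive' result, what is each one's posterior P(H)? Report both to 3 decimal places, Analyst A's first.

The likelihood ratio for a 'positive' result is 0.805/0.175 = 4.6000.
Analyst A: prior odds 0.027/0.973 = 0.027749; posterior odds 0.12765; posterior probability 0.113.
Analyst B: prior odds 0.204/0.796 = 0.25628; posterior odds 1.1789; posterior probability 0.541.

Analyst A: 0.113; Analyst B: 0.541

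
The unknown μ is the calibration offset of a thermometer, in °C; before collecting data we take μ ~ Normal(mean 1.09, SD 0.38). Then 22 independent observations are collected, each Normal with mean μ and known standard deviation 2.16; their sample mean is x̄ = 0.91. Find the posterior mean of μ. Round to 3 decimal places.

Posterior mean ≈ 1.017

With known σ, the Normal prior is conjugate. Weight on the data is w = (n/σ²)/(n/σ² + 1/τ₀²) = 4.71536/(4.71536+6.92521) = 0.40508.
Posterior mean = w·x̄ + (1−w)·μ₀ = 0.40508·0.91 + 0.59492·1.09 = 1.017.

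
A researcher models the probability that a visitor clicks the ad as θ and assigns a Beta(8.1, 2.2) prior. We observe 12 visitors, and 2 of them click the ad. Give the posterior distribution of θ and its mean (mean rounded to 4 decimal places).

The binomial likelihood is conjugate to the Beta prior: with 2 successes and 10 failures, the posterior is Beta(8.1+2, 2.2+10) = Beta(10.1, 12.2).
E[θ | data] = 10.1/(10.1+12.2) = 0.4529.

Posterior: Beta(10.1, 12.2); mean ≈ 0.4529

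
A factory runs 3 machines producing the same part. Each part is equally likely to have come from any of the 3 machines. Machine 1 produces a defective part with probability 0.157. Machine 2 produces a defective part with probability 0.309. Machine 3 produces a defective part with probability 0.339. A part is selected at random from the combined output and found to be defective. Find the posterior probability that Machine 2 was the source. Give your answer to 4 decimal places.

P(defective|M1) = 0.157; P(defective|M2) = 0.309; P(defective|M3) = 0.339.
Prior × likelihood for each source: 0.333333·0.157=0.05233, 0.333333·0.309=0.1030, 0.333333·0.339=0.1130. Summing gives P(defective) = 0.26833.
P(Machine 2 | defective) = 0.1030 / 0.26833 = 0.3839.

Posterior probability ≈ 0.3839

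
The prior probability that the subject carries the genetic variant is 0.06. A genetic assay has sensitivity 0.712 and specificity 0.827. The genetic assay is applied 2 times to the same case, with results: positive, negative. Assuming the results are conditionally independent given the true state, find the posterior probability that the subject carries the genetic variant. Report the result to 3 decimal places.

Posterior P(H) ≈ 0.084

With H the event that the subject carries the genetic variant, the joint likelihood of the observed sequence is P(data|H) = 0.712·0.288 = 0.20506 and P(data|¬H) = 0.173·0.827 = 0.14307.
Bayes: P(H|data) = 0.06·0.20506 / (0.06·0.20506 + 0.94·0.14307) = 0.012303/0.14679 = 0.0838.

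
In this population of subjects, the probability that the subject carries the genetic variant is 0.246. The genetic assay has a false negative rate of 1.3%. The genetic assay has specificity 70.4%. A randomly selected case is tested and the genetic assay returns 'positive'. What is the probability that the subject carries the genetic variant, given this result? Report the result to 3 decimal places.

P(H | E) ≈ 0.521

Let H be the event that the subject carries the genetic variant. P(H) = 0.246, so P(¬H) = 0.754. With E the 'positive' result, P(E|H) = 0.987 and P(E|¬H) = 0.296.
P(E) = 0.987·0.246 + 0.296·0.754 = 0.24280 + 0.22318 = 0.46599.
By Bayes' theorem, P(H|E) = 0.24280 / 0.46599 = 0.521.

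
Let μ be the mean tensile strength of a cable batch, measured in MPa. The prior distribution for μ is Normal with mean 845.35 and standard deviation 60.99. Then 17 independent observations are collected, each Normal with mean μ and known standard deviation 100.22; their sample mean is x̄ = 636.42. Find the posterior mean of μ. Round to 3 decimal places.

Posterior mean ≈ 665.057

With known σ, the Normal prior is conjugate. Weight on the data is w = (n/σ²)/(n/σ² + 1/τ₀²) = 0.00169254/(0.00169254+0.00026883) = 0.86294.
Posterior mean = w·x̄ + (1−w)·μ₀ = 0.86294·636.42 + 0.13706·845.35 = 665.057.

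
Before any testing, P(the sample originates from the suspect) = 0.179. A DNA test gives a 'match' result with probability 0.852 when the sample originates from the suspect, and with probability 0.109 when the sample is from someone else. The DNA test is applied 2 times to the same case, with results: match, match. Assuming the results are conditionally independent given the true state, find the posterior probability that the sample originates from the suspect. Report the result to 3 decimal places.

Posterior P(H) ≈ 0.930

With H the event that the sample originates from the suspect, the joint likelihood of the observed sequence is P(data|H) = 0.852·0.852 = 0.72590 and P(data|¬H) = 0.109·0.109 = 0.011881.
Bayes: P(H|data) = 0.179·0.72590 / (0.179·0.72590 + 0.821·0.011881) = 0.12994/0.13969 = 0.9302.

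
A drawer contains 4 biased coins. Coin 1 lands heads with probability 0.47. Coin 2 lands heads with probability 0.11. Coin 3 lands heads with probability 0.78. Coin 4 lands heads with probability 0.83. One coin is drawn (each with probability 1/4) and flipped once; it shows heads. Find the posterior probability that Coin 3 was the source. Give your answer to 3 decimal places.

Posterior probability ≈ 0.356

Tabulate prior·likelihood by source: [1] prior 0.25, lik 0.47, product 0.1175; [2] prior 0.25, lik 0.11, product 0.02750; [3] prior 0.25, lik 0.78, product 0.1950; [4] prior 0.25, lik 0.83, product 0.2075.
Normalizing constant = 0.54750; the posterior for Coin 3 is its product over the sum, 0.1950/0.54750 = 0.356.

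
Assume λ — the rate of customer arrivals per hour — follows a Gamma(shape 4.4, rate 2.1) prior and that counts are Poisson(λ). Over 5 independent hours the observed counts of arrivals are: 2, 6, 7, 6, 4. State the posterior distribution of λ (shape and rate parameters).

Posterior: Gamma(shape=29.4, rate=7.1)

The Poisson likelihood adds the total count to the shape and the number of exposure periods to the rate. Here ∑xᵢ = 25 and n = 5, so shape 4.4→29.4 and rate 2.1→7.1.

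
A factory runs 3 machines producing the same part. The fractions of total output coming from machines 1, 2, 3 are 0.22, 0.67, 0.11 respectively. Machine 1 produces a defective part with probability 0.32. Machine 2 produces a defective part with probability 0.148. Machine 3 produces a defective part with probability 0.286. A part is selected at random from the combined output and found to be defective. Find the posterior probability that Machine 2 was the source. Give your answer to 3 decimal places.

Posterior probability ≈ 0.493

Tabulate prior·likelihood by source: [1] prior 0.22, lik 0.32, product 0.07040; [2] prior 0.67, lik 0.148, product 0.09916; [3] prior 0.11, lik 0.286, product 0.03146.
Normalizing constant = 0.20102; the posterior for Machine 2 is its product over the sum, 0.09916/0.20102 = 0.493.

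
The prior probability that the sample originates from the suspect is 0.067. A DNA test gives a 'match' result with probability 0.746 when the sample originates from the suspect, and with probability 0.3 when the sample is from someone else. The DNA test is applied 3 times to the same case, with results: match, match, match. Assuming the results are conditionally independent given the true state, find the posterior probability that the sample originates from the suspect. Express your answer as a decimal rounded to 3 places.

Posterior P(H) ≈ 0.525

With H the event that the sample originates from the suspect, the joint likelihood of the observed sequence is P(data|H) = 0.746·0.746·0.746 = 0.41516 and P(data|¬H) = 0.3·0.3·0.3 = 0.027000.
Bayes: P(H|data) = 0.067·0.41516 / (0.067·0.41516 + 0.933·0.027000) = 0.027816/0.053007 = 0.5248.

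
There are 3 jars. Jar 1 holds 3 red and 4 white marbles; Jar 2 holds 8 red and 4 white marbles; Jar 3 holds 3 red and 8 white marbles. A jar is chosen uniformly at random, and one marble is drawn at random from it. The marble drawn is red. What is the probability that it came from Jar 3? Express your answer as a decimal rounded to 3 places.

Posterior probability ≈ 0.199

Tabulate prior·likelihood by source: [1] prior 0.333333, lik 0.4286, product 0.1429; [2] prior 0.333333, lik 0.6667, product 0.2222; [3] prior 0.333333, lik 0.2727, product 0.09091.
Normalizing constant = 0.45599; the posterior for Jar 3 is its product over the sum, 0.09091/0.45599 = 0.199.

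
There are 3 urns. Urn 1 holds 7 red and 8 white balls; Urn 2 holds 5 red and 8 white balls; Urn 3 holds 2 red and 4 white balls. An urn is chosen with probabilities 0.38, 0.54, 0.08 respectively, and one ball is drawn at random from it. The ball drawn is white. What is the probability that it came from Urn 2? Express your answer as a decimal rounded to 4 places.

Posterior probability ≈ 0.5649

P(white|Urn 1) = 0.5333; P(white|Urn 2) = 0.6154; P(white|Urn 3) = 0.6667.
Prior × likelihood for each source: 0.38·0.5333=0.2027, 0.54·0.6154=0.3323, 0.08·0.6667=0.05333. Summing gives P(white) = 0.58831.
P(Urn 2 | white) = 0.3323 / 0.58831 = 0.5649.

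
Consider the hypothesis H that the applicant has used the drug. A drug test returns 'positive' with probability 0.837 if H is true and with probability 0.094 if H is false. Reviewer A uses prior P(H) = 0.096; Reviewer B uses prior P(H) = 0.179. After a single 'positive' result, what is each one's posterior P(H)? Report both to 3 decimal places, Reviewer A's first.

P('+'|H) = 0.837, P('+'|¬H) = 0.094.
Reviewer A: numerator 0.837·0.096 = 0.080352; evidence = 0.080352+0.094·0.904 = 0.16533; posterior = 0.486.
Reviewer B: numerator 0.837·0.179 = 0.14982; evidence = 0.14982+0.094·0.821 = 0.22700; posterior = 0.660.

Reviewer A: 0.486; Reviewer B: 0.660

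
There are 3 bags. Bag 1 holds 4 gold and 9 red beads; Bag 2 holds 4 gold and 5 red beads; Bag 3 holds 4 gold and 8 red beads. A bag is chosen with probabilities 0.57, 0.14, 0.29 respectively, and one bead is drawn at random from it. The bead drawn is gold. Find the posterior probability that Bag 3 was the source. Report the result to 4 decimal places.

Tabulate prior·likelihood by source: [1] prior 0.57, lik 0.3077, product 0.1754; [2] prior 0.14, lik 0.4444, product 0.06222; [3] prior 0.29, lik 0.3333, product 0.09667.
Normalizing constant = 0.33427; the posterior for Bag 3 is its product over the sum, 0.09667/0.33427 = 0.2892.

Posterior probability ≈ 0.2892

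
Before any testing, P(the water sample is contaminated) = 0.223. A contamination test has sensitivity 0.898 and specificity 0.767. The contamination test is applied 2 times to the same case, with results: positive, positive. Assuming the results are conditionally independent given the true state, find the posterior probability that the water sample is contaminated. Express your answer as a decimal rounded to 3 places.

With H the event that the water sample is contaminated, the joint likelihood of the observed sequence is P(data|H) = 0.898·0.898 = 0.80640 and P(data|¬H) = 0.233·0.233 = 0.054289.
Bayes: P(H|data) = 0.223·0.80640 / (0.223·0.80640 + 0.777·0.054289) = 0.17983/0.22201 = 0.8100.

Posterior P(H) ≈ 0.810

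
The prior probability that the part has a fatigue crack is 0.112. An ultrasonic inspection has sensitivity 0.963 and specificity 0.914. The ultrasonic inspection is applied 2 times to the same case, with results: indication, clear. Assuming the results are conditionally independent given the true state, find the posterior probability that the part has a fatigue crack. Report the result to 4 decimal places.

Posterior P(H) ≈ 0.0541

With H the event that the part has a fatigue crack, the joint likelihood of the observed sequence is P(data|H) = 0.963·0.037 = 0.035631 and P(data|¬H) = 0.086·0.914 = 0.078604.
Bayes: P(H|data) = 0.112·0.035631 / (0.112·0.035631 + 0.888·0.078604) = 0.0039907/0.073791 = 0.0541.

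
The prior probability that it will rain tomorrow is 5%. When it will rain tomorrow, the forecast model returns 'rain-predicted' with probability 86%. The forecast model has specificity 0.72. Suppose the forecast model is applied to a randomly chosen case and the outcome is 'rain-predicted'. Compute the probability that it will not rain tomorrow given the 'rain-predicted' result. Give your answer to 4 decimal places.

Write H for 'it will rain tomorrow'. Prior odds H:¬H = 0.05/0.95 = 0.052632. For the 'rain-predicted' outcome, the likelihood ratio is 0.86/0.28 = 3.0714.
Posterior odds = 0.052632 × 3.0714 = 0.16165, so P(H|E) = 0.16165/(1+0.16165) = 0.1392. Then P(¬H|E) = 1 − 0.1392 = 0.8608.

P(¬H | E) ≈ 0.8608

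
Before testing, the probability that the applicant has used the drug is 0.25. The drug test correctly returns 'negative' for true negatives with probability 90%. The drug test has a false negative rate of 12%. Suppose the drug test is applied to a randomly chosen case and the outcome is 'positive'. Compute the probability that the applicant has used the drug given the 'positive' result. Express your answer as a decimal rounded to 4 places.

Let H be the event that the applicant has used the drug. P(H) = 0.25, so P(¬H) = 0.75. With E the 'positive' result, P(E|H) = 0.88 and P(E|¬H) = 0.1.
P(E) = 0.88·0.25 + 0.1·0.75 = 0.22000 + 0.075000 = 0.29500.
By Bayes' theorem, P(H|E) = 0.22000 / 0.29500 = 0.7458.

P(H | E) ≈ 0.7458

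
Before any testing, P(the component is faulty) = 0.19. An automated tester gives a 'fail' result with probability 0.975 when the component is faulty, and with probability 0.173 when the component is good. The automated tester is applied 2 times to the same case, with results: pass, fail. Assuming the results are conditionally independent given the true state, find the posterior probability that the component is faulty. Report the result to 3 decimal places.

Let H be the event that the component is faulty; start with P(H) = 0.19. P('fail'|H) = 0.975, P('fail'|¬H) = 0.173.
Update on result 1 ('pass'): P(H) ← 0.025·0.1900 / (0.025·0.1900 + 0.827·0.8100) = 0.0047500/0.67462 = 0.0070.
Update on result 2 ('fail'): P(H) ← 0.975·0.0070 / (0.975·0.0070 + 0.173·0.9930) = 0.0068650/0.17865 = 0.0384.

Posterior P(H) ≈ 0.038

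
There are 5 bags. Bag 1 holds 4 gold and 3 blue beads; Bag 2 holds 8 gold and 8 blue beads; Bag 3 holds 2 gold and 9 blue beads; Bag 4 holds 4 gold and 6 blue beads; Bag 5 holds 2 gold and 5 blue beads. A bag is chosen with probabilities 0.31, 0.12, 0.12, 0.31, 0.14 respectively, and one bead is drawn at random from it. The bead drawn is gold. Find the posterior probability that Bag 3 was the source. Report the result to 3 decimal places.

Posterior probability ≈ 0.052

P(gold|Bag 1) = 0.5714; P(gold|Bag 2) = 0.5; P(gold|Bag 3) = 0.1818; P(gold|Bag 4) = 0.4; P(gold|Bag 5) = 0.2857.
Prior × likelihood for each source: 0.31·0.5714=0.1771, 0.12·0.5=0.06000, 0.12·0.1818=0.02182, 0.31·0.4=0.1240, 0.14·0.2857=0.04000. Summing gives P(gold) = 0.42296.
P(Bag 3 | gold) = 0.02182 / 0.42296 = 0.052.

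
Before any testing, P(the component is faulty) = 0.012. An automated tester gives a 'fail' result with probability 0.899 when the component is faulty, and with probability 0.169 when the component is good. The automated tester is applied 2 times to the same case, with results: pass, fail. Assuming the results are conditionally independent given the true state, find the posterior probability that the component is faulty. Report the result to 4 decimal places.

Posterior P(H) ≈ 0.0078

With H the event that the component is faulty, the joint likelihood of the observed sequence is P(data|H) = 0.101·0.899 = 0.090799 and P(data|¬H) = 0.831·0.169 = 0.14044.
Bayes: P(H|data) = 0.012·0.090799 / (0.012·0.090799 + 0.988·0.14044) = 0.0010896/0.13984 = 0.0078.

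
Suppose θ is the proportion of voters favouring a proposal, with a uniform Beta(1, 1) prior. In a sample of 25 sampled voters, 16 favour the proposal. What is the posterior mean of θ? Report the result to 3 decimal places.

Posterior mean ≈ 0.630

The binomial likelihood is conjugate to the Beta prior: with 16 successes and 9 failures, the posterior is Beta(1+16, 1+9) = Beta(17, 10).
E[θ | data] = 17/(17+10) = 0.630.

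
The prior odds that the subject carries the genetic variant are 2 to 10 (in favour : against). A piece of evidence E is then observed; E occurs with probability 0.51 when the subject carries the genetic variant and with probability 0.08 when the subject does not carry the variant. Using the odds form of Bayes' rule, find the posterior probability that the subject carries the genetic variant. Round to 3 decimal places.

Posterior probability ≈ 0.560

Prior odds = 2/10 = 0.20000.
Likelihood ratio for E = 0.51/0.08 = 6.3750.
Posterior odds = prior odds × LR = 1.2750.
Posterior probability = odds/(1+odds) = 1.2750/2.2750 = 0.560.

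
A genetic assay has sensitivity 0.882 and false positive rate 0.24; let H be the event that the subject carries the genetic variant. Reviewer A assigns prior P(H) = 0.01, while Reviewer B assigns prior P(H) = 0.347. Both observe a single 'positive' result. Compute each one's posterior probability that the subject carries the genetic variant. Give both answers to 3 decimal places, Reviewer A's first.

Reviewer A: 0.036; Reviewer B: 0.661

P('+'|H) = 0.882, P('+'|¬H) = 0.24.
Reviewer A: numerator 0.882·0.01 = 0.0088200; evidence = 0.0088200+0.24·0.99 = 0.24642; posterior = 0.036.
Reviewer B: numerator 0.882·0.347 = 0.30605; evidence = 0.30605+0.24·0.653 = 0.46277; posterior = 0.661.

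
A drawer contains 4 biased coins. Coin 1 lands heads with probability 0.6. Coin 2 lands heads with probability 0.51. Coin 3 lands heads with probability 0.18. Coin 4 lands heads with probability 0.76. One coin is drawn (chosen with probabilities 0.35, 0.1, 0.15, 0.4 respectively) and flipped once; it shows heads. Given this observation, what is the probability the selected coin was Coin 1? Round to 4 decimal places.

Tabulate prior·likelihood by source: [1] prior 0.35, lik 0.6, product 0.2100; [2] prior 0.1, lik 0.51, product 0.05100; [3] prior 0.15, lik 0.18, product 0.02700; [4] prior 0.4, lik 0.76, product 0.3040.
Normalizing constant = 0.59200; the posterior for Coin 1 is its product over the sum, 0.2100/0.59200 = 0.3547.

Posterior probability ≈ 0.3547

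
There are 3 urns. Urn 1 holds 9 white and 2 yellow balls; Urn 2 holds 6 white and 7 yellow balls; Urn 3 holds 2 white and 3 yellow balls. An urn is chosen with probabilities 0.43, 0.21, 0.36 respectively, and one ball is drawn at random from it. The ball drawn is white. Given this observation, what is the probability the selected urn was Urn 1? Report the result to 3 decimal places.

Posterior probability ≈ 0.594

Tabulate prior·likelihood by source: [1] prior 0.43, lik 0.8182, product 0.3518; [2] prior 0.21, lik 0.4615, product 0.09692; [3] prior 0.36, lik 0.4, product 0.1440.
Normalizing constant = 0.59274; the posterior for Urn 1 is its product over the sum, 0.3518/0.59274 = 0.594.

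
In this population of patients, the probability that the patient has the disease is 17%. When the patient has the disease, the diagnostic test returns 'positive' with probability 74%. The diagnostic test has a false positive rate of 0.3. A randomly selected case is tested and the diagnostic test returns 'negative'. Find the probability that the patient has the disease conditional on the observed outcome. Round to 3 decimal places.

P(H | E) ≈ 0.071

Write H for 'the patient has the disease'. Prior odds H:¬H = 0.17/0.83 = 0.20482. For the 'negative' outcome, the likelihood ratio is 0.26/0.7 = 0.37143.
Posterior odds = 0.20482 × 0.37143 = 0.076076, so P(H|E) = 0.076076/(1+0.076076) = 0.071.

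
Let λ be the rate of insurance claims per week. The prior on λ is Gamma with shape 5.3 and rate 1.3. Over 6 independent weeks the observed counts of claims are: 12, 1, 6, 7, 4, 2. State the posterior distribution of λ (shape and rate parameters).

The Poisson likelihood adds the total count to the shape and the number of exposure periods to the rate. Here ∑xᵢ = 32 and n = 6, so shape 5.3→37.3 and rate 1.3→7.3.

Posterior: Gamma(shape=37.3, rate=7.3)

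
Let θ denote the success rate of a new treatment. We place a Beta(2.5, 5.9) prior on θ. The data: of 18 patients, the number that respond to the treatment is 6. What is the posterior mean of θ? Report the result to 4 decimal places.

Posterior mean ≈ 0.3220

The binomial likelihood is conjugate to the Beta prior: with 6 successes and 12 failures, the posterior is Beta(2.5+6, 5.9+12) = Beta(8.5, 17.9).
E[θ | data] = 8.5/(8.5+17.9) = 0.3220.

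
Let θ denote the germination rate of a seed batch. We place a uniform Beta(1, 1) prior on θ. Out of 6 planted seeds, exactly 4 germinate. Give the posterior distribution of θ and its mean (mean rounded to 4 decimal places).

The binomial likelihood is conjugate to the Beta prior: with 4 successes and 2 failures, the posterior is Beta(1+4, 1+2) = Beta(5, 3).
E[θ | data] = 5/(5+3) = 0.6250.

Posterior: Beta(5, 3); mean ≈ 0.6250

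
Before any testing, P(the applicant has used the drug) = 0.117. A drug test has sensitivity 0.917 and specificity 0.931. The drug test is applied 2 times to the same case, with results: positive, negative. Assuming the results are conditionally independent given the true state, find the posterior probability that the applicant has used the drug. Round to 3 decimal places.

Posterior P(H) ≈ 0.136

Let H be the event that the applicant has used the drug; start with P(H) = 0.117. P('positive'|H) = 0.917, P('positive'|¬H) = 0.069.
Update on result 1 ('positive'): P(H) ← 0.917·0.1170 / (0.917·0.1170 + 0.069·0.8830) = 0.10729/0.16822 = 0.6378.
Update on result 2 ('negative'): P(H) ← 0.083·0.6378 / (0.083·0.6378 + 0.931·0.3622) = 0.052938/0.39014 = 0.1357.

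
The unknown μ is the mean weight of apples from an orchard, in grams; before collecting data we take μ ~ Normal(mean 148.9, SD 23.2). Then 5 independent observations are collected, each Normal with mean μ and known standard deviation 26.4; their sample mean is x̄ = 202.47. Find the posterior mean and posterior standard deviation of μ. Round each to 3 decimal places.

Posterior mean ≈ 191.450; posterior SD ≈ 10.522

Prior precision 1/τ₀² = 1/23.2² = 0.00185791; data precision n/σ² = 5/26.4² = 0.00717401.
Posterior precision = 0.00185791 + 0.00717401 = 0.00903192, giving posterior SD = 1/√0.00903192 = 10.522.
Posterior mean = (0.00185791·148.9 + 0.00717401·202.47) / 0.00903192 = 191.450.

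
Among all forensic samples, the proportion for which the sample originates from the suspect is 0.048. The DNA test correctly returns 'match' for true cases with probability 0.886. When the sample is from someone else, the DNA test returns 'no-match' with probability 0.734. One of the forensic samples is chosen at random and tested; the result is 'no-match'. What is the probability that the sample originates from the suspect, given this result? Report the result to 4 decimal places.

Write H for 'the sample originates from the suspect'. Prior odds H:¬H = 0.048/0.952 = 0.050420. For the 'no-match' outcome, the likelihood ratio is 0.114/0.734 = 0.15531.
Posterior odds = 0.050420 × 0.15531 = 0.0078309, so P(H|E) = 0.0078309/(1+0.0078309) = 0.0078.

P(H | E) ≈ 0.0078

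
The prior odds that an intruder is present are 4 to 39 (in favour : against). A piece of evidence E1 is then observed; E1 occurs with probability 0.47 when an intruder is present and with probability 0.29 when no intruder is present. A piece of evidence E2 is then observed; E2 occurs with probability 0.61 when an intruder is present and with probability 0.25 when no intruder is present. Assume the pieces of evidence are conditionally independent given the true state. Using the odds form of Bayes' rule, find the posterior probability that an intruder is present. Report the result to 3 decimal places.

Posterior probability ≈ 0.289

Prior odds = 4/39 = 0.10256. In log-odds, ln(0.10256) = -2.2773.
Add log likelihood ratios: ln(1.6207) + ln(2.4400) = 1.3748.
Posterior log-odds = -0.90242, so posterior odds = exp(-0.90242) = 0.40559. Converting, P(H|E) = 0.40559/1.4056 = 0.289.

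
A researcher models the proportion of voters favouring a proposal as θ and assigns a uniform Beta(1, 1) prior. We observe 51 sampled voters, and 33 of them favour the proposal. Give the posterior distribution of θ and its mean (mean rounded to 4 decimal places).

Posterior: Beta(34, 19); mean ≈ 0.6415

The binomial likelihood is conjugate to the Beta prior: with 33 successes and 18 failures, the posterior is Beta(1+33, 1+18) = Beta(34, 19).
Posterior mean = α/(α+β) = 34/53 = 0.6415.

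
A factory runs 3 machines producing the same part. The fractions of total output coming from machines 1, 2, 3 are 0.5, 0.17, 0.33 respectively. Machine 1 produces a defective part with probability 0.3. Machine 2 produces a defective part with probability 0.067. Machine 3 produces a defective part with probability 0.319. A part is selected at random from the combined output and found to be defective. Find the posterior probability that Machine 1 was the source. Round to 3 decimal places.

Posterior probability ≈ 0.563

P(defective|M1) = 0.3; P(defective|M2) = 0.067; P(defective|M3) = 0.319.
Prior × likelihood for each source: 0.5·0.3=0.1500, 0.17·0.067=0.01139, 0.33·0.319=0.1053. Summing gives P(defective) = 0.26666.
P(Machine 1 | defective) = 0.1500 / 0.26666 = 0.563.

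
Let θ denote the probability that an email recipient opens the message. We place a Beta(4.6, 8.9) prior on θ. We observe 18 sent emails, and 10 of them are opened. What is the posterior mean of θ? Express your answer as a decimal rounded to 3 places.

Posterior mean ≈ 0.463

Observing 10 successes and 8 failures updates Beta(4.6, 8.9) by adding the success and failure counts to the two shape parameters: α = 4.6+10 = 14.6, β = 8.9+8 = 16.9.
E[θ | data] = 14.6/(14.6+16.9) = 0.463.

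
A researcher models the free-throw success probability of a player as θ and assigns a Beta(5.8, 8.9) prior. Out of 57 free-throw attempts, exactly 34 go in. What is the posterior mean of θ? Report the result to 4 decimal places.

Observing 34 successes and 23 failures updates Beta(5.8, 8.9) by adding the success and failure counts to the two shape parameters: α = 5.8+34 = 39.8, β = 8.9+23 = 31.9.
E[θ | data] = 39.8/(39.8+31.9) = 0.5551.

Posterior mean ≈ 0.5551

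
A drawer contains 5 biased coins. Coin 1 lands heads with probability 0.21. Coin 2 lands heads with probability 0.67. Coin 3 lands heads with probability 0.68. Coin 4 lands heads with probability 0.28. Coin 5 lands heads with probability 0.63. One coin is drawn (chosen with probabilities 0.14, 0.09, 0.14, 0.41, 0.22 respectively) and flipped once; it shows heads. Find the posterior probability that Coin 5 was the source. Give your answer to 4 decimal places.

Tabulate prior·likelihood by source: [1] prior 0.14, lik 0.21, product 0.02940; [2] prior 0.09, lik 0.67, product 0.06030; [3] prior 0.14, lik 0.68, product 0.09520; [4] prior 0.41, lik 0.28, product 0.1148; [5] prior 0.22, lik 0.63, product 0.1386.
Normalizing constant = 0.43830; the posterior for Coin 5 is its product over the sum, 0.1386/0.43830 = 0.3162.

Posterior probability ≈ 0.3162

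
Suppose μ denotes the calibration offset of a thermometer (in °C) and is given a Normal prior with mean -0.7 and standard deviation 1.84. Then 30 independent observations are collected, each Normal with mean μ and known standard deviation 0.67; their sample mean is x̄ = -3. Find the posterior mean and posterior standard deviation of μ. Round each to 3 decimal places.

Posterior mean ≈ -2.990; posterior SD ≈ 0.122

Prior precision 1/τ₀² = 1/1.84² = 0.295369; data precision n/σ² = 30/0.67² = 66.8300.
Posterior precision = 0.295369 + 66.8300 = 67.1254, giving posterior SD = 1/√67.1254 = 0.122.
Posterior mean = (0.295369·-0.7 + 66.8300·-3) / 67.1254 = -2.990.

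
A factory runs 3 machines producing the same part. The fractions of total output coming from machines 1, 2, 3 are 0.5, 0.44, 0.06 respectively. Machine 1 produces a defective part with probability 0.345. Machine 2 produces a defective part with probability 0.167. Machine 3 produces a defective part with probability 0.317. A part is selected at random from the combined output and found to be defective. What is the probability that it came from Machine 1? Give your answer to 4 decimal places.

Posterior probability ≈ 0.6509

P(defective|M1) = 0.345; P(defective|M2) = 0.167; P(defective|M3) = 0.317.
Prior × likelihood for each source: 0.5·0.345=0.1725, 0.44·0.167=0.07348, 0.06·0.317=0.01902. Summing gives P(defective) = 0.26500.
P(Machine 1 | defective) = 0.1725 / 0.26500 = 0.6509.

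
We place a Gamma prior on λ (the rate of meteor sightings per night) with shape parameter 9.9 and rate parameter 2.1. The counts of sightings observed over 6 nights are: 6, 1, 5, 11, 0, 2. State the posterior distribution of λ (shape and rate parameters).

Posterior: Gamma(shape=34.9, rate=8.1)

The Poisson likelihood adds the total count to the shape and the number of exposure periods to the rate. Here ∑xᵢ = 25 and n = 6, so shape 9.9→34.9 and rate 2.1→8.1.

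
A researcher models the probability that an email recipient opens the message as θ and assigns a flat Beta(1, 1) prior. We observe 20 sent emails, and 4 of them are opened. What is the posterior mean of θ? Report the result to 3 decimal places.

Observing 4 successes and 16 failures updates Beta(1, 1) by adding the success and failure counts to the two shape parameters: α = 1+4 = 5, β = 1+16 = 17.
Posterior mean = α/(α+β) = 5/22 = 0.227.

Posterior mean ≈ 0.227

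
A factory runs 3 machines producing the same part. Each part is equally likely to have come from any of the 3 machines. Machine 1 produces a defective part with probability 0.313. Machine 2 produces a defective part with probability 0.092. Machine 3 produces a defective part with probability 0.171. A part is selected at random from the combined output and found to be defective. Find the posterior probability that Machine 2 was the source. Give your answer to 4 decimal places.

Posterior probability ≈ 0.1597

P(defective|M1) = 0.313; P(defective|M2) = 0.092; P(defective|M3) = 0.171.
Prior × likelihood for each source: 0.333333·0.313=0.1043, 0.333333·0.092=0.03067, 0.333333·0.171=0.05700. Summing gives P(defective) = 0.19200.
P(Machine 2 | defective) = 0.03067 / 0.19200 = 0.1597.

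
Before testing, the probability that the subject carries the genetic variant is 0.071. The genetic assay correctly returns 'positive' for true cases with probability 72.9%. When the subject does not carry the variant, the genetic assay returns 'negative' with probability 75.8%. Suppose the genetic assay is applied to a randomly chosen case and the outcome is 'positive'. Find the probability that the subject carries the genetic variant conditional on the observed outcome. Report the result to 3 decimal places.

Write H for 'the subject carries the genetic variant'. Prior odds H:¬H = 0.071/0.929 = 0.076426. For the 'positive' outcome, the likelihood ratio is 0.729/0.242 = 3.0124.
Posterior odds = 0.076426 × 3.0124 = 0.23023, so P(H|E) = 0.23023/(1+0.23023) = 0.187.

P(H | E) ≈ 0.187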